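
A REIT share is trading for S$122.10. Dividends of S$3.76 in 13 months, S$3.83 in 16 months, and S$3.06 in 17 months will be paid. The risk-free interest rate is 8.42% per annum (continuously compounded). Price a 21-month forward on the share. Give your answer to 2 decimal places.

S$130.39

PV(dividends) I = 3.76·e^(−0.0842·13/12) + 3.83·e^(−0.0842·16/12) + 3.06·e^(−0.0842·17/12)
I = 3.4322 + 3.4233 + 2.7159 = 9.5714
F = (S − I)·e^(rT) = (122.10 − 9.5714) · e^(0.0842·21/12)
= 112.5286 · e^0.147350 = 112.5286 × 1.158759 = S$130.39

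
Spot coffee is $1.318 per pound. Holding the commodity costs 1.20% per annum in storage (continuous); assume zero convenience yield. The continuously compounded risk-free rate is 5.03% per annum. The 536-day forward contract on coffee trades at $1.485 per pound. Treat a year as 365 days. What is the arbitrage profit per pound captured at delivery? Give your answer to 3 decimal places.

$0.041 per pound

Fair forward: F* = S·e^(carry·T), with carry = (r + u) = 0.0503 + 0.0120 = 0.0623
F* = 1.318 · e^(0.0623 × 536/365) = 1.318 · e^0.091487 = 1.318 × 1.095803 = $1.4443
Market $1.485 > fair $1.4443: forward overpriced → cash-and-carry (buy spot, short the forward).
At maturity, profit = |F_mkt − F*| = |1.485 − 1.4443| = $0.041 per pound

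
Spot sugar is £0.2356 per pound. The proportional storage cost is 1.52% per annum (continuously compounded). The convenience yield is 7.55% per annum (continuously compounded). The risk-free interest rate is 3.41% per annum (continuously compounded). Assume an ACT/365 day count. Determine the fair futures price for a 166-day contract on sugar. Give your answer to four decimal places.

£0.2328 per pound

Net carry = r + u − y = 0.0341 + 0.0152 − 0.0755 = -0.0262
F = S·e^((r+u−y)T) = 0.2356 · e^(-0.0262 × 166/365) = 0.2356 · e^-0.011916
= 0.2356 × 0.988155 = £0.2328 per pound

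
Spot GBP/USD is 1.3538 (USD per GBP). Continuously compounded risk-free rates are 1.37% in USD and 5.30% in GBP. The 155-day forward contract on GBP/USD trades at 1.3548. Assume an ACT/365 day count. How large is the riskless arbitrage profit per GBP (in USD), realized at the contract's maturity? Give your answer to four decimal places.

Fair forward: F* = S·e^(carry·T), with carry = (r_USD − r_GBP) = 0.0137 − 0.0530 = -0.0393
F* = 1.3538 · e^(-0.0393 × 155/365) = 1.3538 · e^-0.016689 = 1.3538 × 0.983449 = 1.3314
Market 1.3548 > fair 1.3314: forward overpriced → cash-and-carry (buy spot, short the forward).
At maturity, profit = |F_mkt − F*| = |1.3548 − 1.3314| = 0.0234 per GBP (in USD)

0.0234 per GBP (in USD)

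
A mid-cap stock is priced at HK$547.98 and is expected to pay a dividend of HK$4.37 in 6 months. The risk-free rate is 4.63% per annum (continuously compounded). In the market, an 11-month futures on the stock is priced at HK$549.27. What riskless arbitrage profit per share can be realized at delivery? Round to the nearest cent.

PV(dividends) I = 4.37·e^(−0.0463·6/12) = 4.2700
Fair futures F* = (S − I)·e^(rT) = (547.98 − 4.2700)·e^0.042442 = 543.7100 × 1.043356 = 567.2831
Market HK$549.27 < fair 567.2831: forward underpriced → reverse cash-and-carry (short the stock, invest proceeds at r, pay the dividends, go long the forward).
Profit at T = |F_mkt − F*| = |549.27 − 567.2831| = HK$18.01 per share

HK$18.01 per share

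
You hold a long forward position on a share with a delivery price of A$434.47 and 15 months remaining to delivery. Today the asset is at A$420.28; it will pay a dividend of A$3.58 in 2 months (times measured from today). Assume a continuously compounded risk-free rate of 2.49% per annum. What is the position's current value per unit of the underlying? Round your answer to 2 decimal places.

PV(remaining dividends) I = 3.58·e^(−0.0249·2/12) = 3.5652
Current forward F = (S − I)·e^(rT) = (420.28 − 3.5652)·e^(0.0249·15/12) = 416.7148 × 1.031614 = 429.8888
Value (long) = (F − K)·e^(−rT) = (429.8888 − 434.47) × 0.969354 = -4.4408
Value = -A$4.44

-A$4.44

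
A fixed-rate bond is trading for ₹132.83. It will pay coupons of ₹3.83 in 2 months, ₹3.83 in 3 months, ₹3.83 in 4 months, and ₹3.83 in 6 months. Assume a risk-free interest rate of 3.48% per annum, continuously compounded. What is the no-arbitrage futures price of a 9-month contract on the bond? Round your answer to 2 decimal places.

PV(coupons) I = 3.83·e^(−0.0348·2/12) + 3.83·e^(−0.0348·3/12) + 3.83·e^(−0.0348·4/12) + 3.83·e^(−0.0348·6/12)
I = 3.8079 + 3.7968 + 3.7858 + 3.7639 = 15.1544
F = (S − I)·e^(rT) = (132.83 − 15.1544) · e^(0.0348·9/12)
= 117.6756 · e^0.026100 = 117.6756 × 1.026444 = ₹120.79

₹120.79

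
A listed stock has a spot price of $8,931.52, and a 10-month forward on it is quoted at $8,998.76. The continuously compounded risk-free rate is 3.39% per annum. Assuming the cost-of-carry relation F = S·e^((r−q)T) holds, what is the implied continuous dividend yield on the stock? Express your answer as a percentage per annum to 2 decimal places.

2.49%

From F = S·e^((r−q)T): (r − q) = ln(F/S)/T
ln(8998.76/8931.52) = ln(1.007528) = 0.007500
(r − q) = 0.007500 / (10/12) = 0.009000
q = r − ln(F/S)/T = 0.0339 − 0.009000 = 0.024900
q = 2.49%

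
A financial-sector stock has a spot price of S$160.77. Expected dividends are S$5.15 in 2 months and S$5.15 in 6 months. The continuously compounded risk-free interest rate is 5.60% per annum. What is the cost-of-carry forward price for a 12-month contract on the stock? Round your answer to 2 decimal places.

S$159.34

PV(dividends) I = 5.15·e^(−0.0560·2/12) + 5.15·e^(−0.0560·6/12)
I = 5.1022 + 5.0078 = 10.1100
F = (S − I)·e^(rT) = (160.77 − 10.1100) · e^(0.0560·12/12)
= 150.6600 · e^0.056000 = 150.6600 × 1.057598 = S$159.34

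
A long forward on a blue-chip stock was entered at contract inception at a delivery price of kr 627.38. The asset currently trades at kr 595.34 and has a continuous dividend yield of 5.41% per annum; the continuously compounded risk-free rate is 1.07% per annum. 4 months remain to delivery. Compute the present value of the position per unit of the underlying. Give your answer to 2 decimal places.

-kr 40.45

Current fair forward for the remaining 4 months: F = S·e^((r − q)·T), (r − q) = 0.0107 − 0.0541 = -0.0434
F = 595.34 · e^(-0.0434 × 4/12) = 595.34 × 0.985637 = 586.7891
Value of long forward = (F − K)·e^(−rT) = (586.7891 − 627.38) · e^(−0.0107·4/12)
= -40.5909 × 0.996440 = -40.45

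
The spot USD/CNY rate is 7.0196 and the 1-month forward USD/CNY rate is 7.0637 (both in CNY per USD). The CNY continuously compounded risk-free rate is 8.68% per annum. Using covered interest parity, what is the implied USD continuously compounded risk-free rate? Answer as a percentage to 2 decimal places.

1.16%

F = S·e^((r_CNY − r_USD)T) ⇒ r_USD = r_CNY − ln(F/S)/T
ln(7.0637/7.0196) = 0.006263; /(1/12) = 0.075156
r_USD = 0.0868 − 0.075156 = 0.011644
r_USD = 1.16%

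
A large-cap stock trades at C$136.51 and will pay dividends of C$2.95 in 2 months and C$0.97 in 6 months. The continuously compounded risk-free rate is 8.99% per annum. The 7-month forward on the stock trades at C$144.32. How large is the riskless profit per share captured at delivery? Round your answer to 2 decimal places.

C$4.50 per share

PV(dividends) I = 2.95·e^(−0.0899·2/12) + 0.97·e^(−0.0899·6/12) = 3.8335
Fair forward F* = (S − I)·e^(rT) = (136.51 − 3.8335)·e^0.052442 = 132.6765 × 1.053841 = 139.8199
Market C$144.32 > fair 139.8199: forward overpriced → cash-and-carry (borrow at r, buy the stock and collect the dividends, short the forward).
Profit at T = |F_mkt − F*| = |144.32 − 139.8199| = C$4.50 per share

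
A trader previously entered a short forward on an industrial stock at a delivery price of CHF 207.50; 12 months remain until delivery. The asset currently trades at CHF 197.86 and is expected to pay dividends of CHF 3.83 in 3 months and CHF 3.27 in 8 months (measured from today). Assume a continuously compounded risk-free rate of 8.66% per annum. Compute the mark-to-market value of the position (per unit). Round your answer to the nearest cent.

-CHF 0.74

PV(remaining dividends) I = 3.83·e^(−0.0866·3/12) + 3.27·e^(−0.0866·8/12) = 6.8345
Current forward F = (S − I)·e^(rT) = (197.86 − 6.8345)·e^(0.0866·12/12) = 191.0255 × 1.090460 = 208.3057
Value (long) = (F − K)·e^(−rT) = (208.3057 − 207.50) × 0.917044 = 0.7389
Short position value = −(long value) = -CHF 0.74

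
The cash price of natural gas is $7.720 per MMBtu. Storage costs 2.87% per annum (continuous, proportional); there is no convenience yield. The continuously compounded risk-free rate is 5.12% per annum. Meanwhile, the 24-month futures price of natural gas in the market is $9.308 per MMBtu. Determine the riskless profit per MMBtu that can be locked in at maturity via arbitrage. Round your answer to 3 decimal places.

$0.250 per MMBtu

Fair futures: F* = S·e^(carry·T), with carry = (r + u) = 0.0512 + 0.0287 = 0.0799
F* = 7.720 · e^(0.0799 × 24/12) = 7.720 · e^0.159800 = 7.720 × 1.173276 = $9.0577
Market $9.308 > fair $9.0577: forward overpriced → cash-and-carry (buy spot, short the forward).
At maturity, profit = |F_mkt − F*| = |9.308 − 9.0577| = $0.250 per MMBtu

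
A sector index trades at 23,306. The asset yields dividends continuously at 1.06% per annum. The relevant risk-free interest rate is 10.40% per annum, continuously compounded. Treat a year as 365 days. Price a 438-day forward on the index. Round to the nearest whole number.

F = S·e^((r − q)T) = 23306 · e^((0.1040 − 0.0106) × 438/365)
= 23306 · e^0.112080 = 23306 × 1.118602
F = 26,070

26,070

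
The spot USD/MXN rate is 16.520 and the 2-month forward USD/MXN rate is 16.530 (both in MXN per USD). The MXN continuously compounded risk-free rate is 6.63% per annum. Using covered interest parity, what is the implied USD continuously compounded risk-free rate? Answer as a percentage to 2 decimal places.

F = S·e^((r_MXN − r_USD)T) ⇒ r_USD = r_MXN − ln(F/S)/T
ln(16.530/16.520) = 0.000605; /(2/12) = 0.003630
r_USD = 0.0663 − 0.003630 = 0.062670
r_USD = 6.27%

6.27%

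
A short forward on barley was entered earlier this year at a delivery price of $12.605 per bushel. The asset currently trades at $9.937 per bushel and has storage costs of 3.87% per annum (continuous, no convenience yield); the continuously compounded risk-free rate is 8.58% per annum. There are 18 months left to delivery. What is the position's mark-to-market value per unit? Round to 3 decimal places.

Current fair forward for the remaining 18 months: F = S·e^((r + u)·T), (r + u) = 0.0858 + 0.0387 = 0.1245
F = 9.937 · e^(0.1245 × 18/12) = 9.937 × 1.205326 = 11.9773
Value of long forward = (F − K)·e^(−rT) = (11.9773 − 12.605) · e^(−0.0858·18/12)
= -0.6277 × 0.879238 = -0.552
Short position value = −(long value) = $0.552

$0.552 per bushel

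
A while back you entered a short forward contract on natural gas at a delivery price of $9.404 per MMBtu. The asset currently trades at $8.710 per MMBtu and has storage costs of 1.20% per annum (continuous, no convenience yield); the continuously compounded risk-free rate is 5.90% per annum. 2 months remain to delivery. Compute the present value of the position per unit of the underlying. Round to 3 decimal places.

$0.585 per MMBtu

Current fair forward for the remaining 2 months: F = S·e^((r + u)·T), (r + u) = 0.0590 + 0.0120 = 0.0710
F = 8.710 · e^(0.0710 × 2/12) = 8.710 × 1.011904 = 8.8137
Value of long forward = (F − K)·e^(−rT) = (8.8137 − 9.404) · e^(−0.0590·2/12)
= -0.5903 × 0.990215 = -0.585
Short position value = −(long value) = $0.585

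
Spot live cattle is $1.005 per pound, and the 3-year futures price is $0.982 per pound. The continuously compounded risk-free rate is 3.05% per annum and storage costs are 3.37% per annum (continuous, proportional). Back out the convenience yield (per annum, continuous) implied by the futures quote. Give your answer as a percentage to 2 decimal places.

7.19%

F = S·e^((r+u−y)T) ⇒ (r+u−y) = ln(F/S)/T
ln(0.982/1.005) = -0.023152; /T ⇒ -0.007717
y = r + u − ln(F/S)/T = 0.0305 + 0.0337 + 0.007717 = 0.071917
y = 7.19%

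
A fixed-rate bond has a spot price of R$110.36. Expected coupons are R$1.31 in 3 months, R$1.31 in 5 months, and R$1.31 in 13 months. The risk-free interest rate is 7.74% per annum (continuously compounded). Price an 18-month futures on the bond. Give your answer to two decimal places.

PV(coupons) I = 1.31·e^(−0.0774·3/12) + 1.31·e^(−0.0774·5/12) + 1.31·e^(−0.0774·13/12)
I = 1.2849 + 1.2684 + 1.2046 = 3.7579
F = (S − I)·e^(rT) = (110.36 − 3.7579) · e^(0.0774·18/12)
= 106.6021 · e^0.116100 = 106.6021 × 1.123108 = R$119.73

R$119.73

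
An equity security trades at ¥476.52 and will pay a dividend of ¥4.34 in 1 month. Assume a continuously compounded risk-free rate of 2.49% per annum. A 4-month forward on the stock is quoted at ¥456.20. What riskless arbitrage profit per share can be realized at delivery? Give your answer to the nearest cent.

PV(dividends) I = 4.34·e^(−0.0249·1/12) = 4.3310
Fair forward F* = (S − I)·e^(rT) = (476.52 − 4.3310)·e^0.008300 = 472.1890 × 1.008335 = 476.1247
Market ¥456.20 < fair 476.1247: forward underpriced → reverse cash-and-carry (short the stock, invest proceeds at r, pay the dividends, go long the forward).
Profit at T = |F_mkt − F*| = |456.20 − 476.1247| = ¥19.92 per share

¥19.92 per share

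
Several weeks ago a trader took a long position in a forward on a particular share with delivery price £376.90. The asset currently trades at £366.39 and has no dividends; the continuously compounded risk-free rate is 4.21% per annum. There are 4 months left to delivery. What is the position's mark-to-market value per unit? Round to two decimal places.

Current fair forward for the remaining 4 months: F = S·e^(r·T), r = 0.0421
F = 366.39 · e^(0.0421 × 4/12) = 366.39 × 1.014132 = 371.5678
Value of long forward = (F − K)·e^(−rT) = (371.5678 − 376.90) · e^(−0.0421·4/12)
= -5.3322 × 0.986065 = -5.26

-£5.26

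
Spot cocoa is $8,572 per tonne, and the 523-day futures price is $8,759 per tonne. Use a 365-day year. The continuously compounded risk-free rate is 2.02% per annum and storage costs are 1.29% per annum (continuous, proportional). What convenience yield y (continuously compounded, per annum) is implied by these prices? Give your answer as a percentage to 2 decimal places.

F = S·e^((r+u−y)T) ⇒ (r+u−y) = ln(F/S)/T
ln(8759/8572) = 0.021581; /T ⇒ 0.015061
y = r + u − ln(F/S)/T = 0.0202 + 0.0129 − 0.015061 = 0.018039
y = 1.80%

1.80%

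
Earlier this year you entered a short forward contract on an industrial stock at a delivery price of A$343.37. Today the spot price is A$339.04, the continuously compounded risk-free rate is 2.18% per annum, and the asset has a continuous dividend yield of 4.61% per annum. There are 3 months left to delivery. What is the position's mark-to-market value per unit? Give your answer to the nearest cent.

Current fair forward for the remaining 3 months: F = S·e^((r − q)·T), (r − q) = 0.0218 − 0.0461 = -0.0243
F = 339.04 · e^(-0.0243 × 3/12) = 339.04 × 0.993943 = 336.9864
Value of long forward = (F − K)·e^(−rT) = (336.9864 − 343.37) · e^(−0.0218·3/12)
= -6.3836 × 0.994565 = -6.35
Short position value = −(long value) = A$6.35

A$6.35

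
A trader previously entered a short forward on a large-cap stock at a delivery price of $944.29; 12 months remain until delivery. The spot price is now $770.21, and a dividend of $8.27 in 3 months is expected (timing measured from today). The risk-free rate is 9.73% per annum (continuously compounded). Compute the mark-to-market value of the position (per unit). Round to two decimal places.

PV(remaining dividends) I = 8.27·e^(−0.0973·3/12) = 8.0713
Current forward F = (S − I)·e^(rT) = (770.21 − 8.0713)·e^(0.0973·12/12) = 762.1387 × 1.102191 = 840.0224
Value (long) = (F − K)·e^(−rT) = (840.0224 − 944.29) × 0.907284 = -94.6003
Short position value = −(long value) = $94.60

$94.60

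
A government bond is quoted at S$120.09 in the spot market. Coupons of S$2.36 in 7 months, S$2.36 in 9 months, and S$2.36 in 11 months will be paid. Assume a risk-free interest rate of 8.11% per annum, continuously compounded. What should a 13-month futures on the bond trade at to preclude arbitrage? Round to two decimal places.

S$123.84

PV(coupons) I = 2.36·e^(−0.0811·7/12) + 2.36·e^(−0.0811·9/12) + 2.36·e^(−0.0811·11/12)
I = 2.2510 + 2.2207 + 2.1909 = 6.6626
F = (S − I)·e^(rT) = (120.09 − 6.6626) · e^(0.0811·13/12)
= 113.4274 · e^0.087858 = 113.4274 × 1.091833 = S$123.84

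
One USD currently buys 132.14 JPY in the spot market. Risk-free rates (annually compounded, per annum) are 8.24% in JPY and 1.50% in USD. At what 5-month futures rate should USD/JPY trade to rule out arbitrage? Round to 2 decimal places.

135.73

By covered interest parity, F = S · (1+r_JPY)^T / (1+r_USD)^T
= 132.14 × 1.033542 / 1.006223 = 132.14 × 1.027150
F = 135.73 JPY per USD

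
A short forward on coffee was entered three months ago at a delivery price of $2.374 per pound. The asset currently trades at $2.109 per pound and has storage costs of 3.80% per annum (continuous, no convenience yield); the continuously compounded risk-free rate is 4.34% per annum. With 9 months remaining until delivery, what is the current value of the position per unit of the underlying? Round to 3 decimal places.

$0.128 per pound

Current fair forward for the remaining 9 months: F = S·e^((r + u)·T), (r + u) = 0.0434 + 0.0380 = 0.0814
F = 2.109 · e^(0.0814 × 9/12) = 2.109 × 1.062952 = 2.2418
Value of long forward = (F − K)·e^(−rT) = (2.2418 − 2.374) · e^(−0.0434·9/12)
= -0.1322 × 0.967974 = -0.128
Short position value = −(long value) = $0.128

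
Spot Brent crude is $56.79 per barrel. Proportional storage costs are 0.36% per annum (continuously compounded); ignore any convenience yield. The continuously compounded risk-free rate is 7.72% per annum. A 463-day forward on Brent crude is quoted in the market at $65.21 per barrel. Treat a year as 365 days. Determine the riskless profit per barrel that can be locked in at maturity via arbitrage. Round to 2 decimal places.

Fair forward: F* = S·e^(carry·T), with carry = (r + u) = 0.0772 + 0.0036 = 0.0808
F* = 56.79 · e^(0.0808 × 463/365) = 56.79 · e^0.102494 = 56.79 × 1.107931 = $62.9194
Market $65.21 > fair $62.9194: forward overpriced → cash-and-carry (buy spot, short the forward).
At maturity, profit = |F_mkt − F*| = |65.21 − 62.9194| = $2.29 per barrel

$2.29 per barrel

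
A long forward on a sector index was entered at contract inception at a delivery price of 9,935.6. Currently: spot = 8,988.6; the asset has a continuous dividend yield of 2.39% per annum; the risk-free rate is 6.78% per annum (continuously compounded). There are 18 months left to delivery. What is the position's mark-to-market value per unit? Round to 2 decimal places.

-302.77

Current fair forward for the remaining 18 months: F = S·e^((r − q)·T), (r − q) = 0.0678 − 0.0239 = 0.0439
F = 8988.6 · e^(0.0439 × 18/12) = 8988.6 × 1.06806650 = 9600.4225
Value of long forward = (F − K)·e^(−rT) = (9600.4225 − 9935.6) · e^(−0.0678·18/12)
= -335.1775 × 0.90330050 = -302.77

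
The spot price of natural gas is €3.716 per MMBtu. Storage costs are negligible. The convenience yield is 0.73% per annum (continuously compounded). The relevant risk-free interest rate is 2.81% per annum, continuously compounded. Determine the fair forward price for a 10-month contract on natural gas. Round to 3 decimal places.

€3.781 per MMBtu

Net carry = r + u − y = 0.0281 + 0.0000 − 0.0073 = 0.0208
F = S·e^((r+u−y)T) = 3.716 · e^(0.0208 × 10/12) = 3.716 · e^0.017333
= 3.716 × 1.017484 = €3.781 per MMBtu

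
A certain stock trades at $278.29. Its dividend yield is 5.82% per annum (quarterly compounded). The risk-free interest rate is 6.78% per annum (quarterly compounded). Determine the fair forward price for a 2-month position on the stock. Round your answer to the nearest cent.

$278.73

F = S · (1+r/4)^(4T) / (1+q/4)^(4T)
= 278.29 × 1.011268 / 1.009677 = 278.29 × 1.001576
F = $278.73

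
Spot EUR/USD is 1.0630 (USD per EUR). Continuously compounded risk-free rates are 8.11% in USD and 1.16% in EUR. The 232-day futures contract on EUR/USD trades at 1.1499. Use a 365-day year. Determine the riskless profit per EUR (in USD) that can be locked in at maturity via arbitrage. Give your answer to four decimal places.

0.0389 per EUR (in USD)

Fair futures: F* = S·e^(carry·T), with carry = (r_USD − r_EUR) = 0.0811 − 0.0116 = 0.0695
F* = 1.0630 · e^(0.0695 × 232/365) = 1.0630 · e^0.044175 = 1.0630 × 1.045165 = 1.1110
Market 1.1499 > fair 1.1110: forward overpriced → cash-and-carry (buy spot, short the forward).
At maturity, profit = |F_mkt − F*| = |1.1499 − 1.1110| = 0.0389 per EUR (in USD)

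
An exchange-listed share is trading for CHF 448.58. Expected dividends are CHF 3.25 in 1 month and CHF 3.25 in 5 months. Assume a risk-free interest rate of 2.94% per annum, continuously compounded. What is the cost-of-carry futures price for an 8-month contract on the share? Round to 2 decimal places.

PV(dividends) I = 3.25·e^(−0.0294·1/12) + 3.25·e^(−0.0294·5/12)
I = 3.2420 + 3.2104 = 6.4524
F = (S − I)·e^(rT) = (448.58 − 6.4524) · e^(0.0294·8/12)
= 442.1276 · e^0.019600 = 442.1276 × 1.019793 = CHF 450.88

CHF 450.88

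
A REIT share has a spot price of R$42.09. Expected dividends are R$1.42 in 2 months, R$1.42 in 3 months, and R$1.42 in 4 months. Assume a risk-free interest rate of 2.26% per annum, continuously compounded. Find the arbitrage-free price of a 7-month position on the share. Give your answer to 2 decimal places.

R$38.36

PV(dividends) I = 1.42·e^(−0.0226·2/12) + 1.42·e^(−0.0226·3/12) + 1.42·e^(−0.0226·4/12)
I = 1.4147 + 1.4120 + 1.4093 = 4.2360
F = (S − I)·e^(rT) = (42.09 − 4.2360) · e^(0.0226·7/12)
= 37.8540 · e^0.013183 = 37.8540 × 1.013270 = R$38.36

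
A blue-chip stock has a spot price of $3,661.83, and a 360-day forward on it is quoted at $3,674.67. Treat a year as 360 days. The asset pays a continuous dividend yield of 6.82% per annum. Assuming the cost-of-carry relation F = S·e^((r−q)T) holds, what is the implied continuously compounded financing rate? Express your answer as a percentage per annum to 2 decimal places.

7.17%

From F = S·e^((r−q)T): (r − q) = ln(F/S)/T
ln(3674.67/3661.83) = ln(1.003506) = 0.003500
(r − q) = 0.003500 / (360/360) = 0.003500
r = ln(F/S)/T + q = 0.003500 + 0.0682 = 0.071700
r = 7.17%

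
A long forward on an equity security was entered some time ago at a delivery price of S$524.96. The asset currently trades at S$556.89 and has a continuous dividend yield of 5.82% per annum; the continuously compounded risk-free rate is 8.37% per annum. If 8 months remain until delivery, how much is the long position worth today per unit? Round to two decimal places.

S$39.23

Current fair forward for the remaining 8 months: F = S·e^((r − q)·T), (r − q) = 0.0837 − 0.0582 = 0.0255
F = 556.89 · e^(0.0255 × 8/12) = 556.89 × 1.017145 = 566.4379
Value of long forward = (F − K)·e^(−rT) = (566.4379 − 524.96) · e^(−0.0837·8/12)
= 41.4779 × 0.945728 = 39.23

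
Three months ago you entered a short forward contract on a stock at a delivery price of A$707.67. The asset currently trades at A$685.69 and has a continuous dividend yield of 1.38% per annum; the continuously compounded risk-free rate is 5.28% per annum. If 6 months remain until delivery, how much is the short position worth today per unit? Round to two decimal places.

A$8.26

Current fair forward for the remaining 6 months: F = S·e^((r − q)·T), (r − q) = 0.0528 − 0.0138 = 0.0390
F = 685.69 · e^(0.0390 × 6/12) = 685.69 × 1.019691 = 699.1919
Value of long forward = (F − K)·e^(−rT) = (699.1919 − 707.67) · e^(−0.0528·6/12)
= -8.4781 × 0.973945 = -8.26
Short position value = −(long value) = A$8.26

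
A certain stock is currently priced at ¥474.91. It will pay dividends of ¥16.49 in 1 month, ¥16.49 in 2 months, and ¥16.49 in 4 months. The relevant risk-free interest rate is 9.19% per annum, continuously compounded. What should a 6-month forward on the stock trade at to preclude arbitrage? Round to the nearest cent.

¥446.36

PV(dividends) I = 16.49·e^(−0.0919·1/12) + 16.49·e^(−0.0919·2/12) + 16.49·e^(−0.0919·4/12)
I = 16.3642 + 16.2394 + 15.9925 = 48.5961
F = (S − I)·e^(rT) = (474.91 − 48.5961) · e^(0.0919·6/12)
= 426.3139 · e^0.045950 = 426.3139 × 1.047022 = ¥446.36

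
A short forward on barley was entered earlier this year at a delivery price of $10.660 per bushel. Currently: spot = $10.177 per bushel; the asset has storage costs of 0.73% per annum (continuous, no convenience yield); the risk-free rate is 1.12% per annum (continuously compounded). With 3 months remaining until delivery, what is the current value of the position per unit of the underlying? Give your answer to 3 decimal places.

$0.435 per bushel

Current fair forward for the remaining 3 months: F = S·e^((r + u)·T), (r + u) = 0.0112 + 0.0073 = 0.0185
F = 10.177 · e^(0.0185 × 3/12) = 10.177 × 1.004636 = 10.2242
Value of long forward = (F − K)·e^(−rT) = (10.2242 − 10.660) · e^(−0.0112·3/12)
= -0.4358 × 0.997204 = -0.435
Short position value = −(long value) = $0.435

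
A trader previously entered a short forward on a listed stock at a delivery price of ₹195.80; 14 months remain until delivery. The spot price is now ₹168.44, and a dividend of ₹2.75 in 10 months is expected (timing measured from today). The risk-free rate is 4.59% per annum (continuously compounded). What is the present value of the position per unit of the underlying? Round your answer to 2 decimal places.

PV(remaining dividends) I = 2.75·e^(−0.0459·10/12) = 2.6468
Current forward F = (S − I)·e^(rT) = (168.44 − 2.6468)·e^(0.0459·14/12) = 165.7932 × 1.055010 = 174.9135
Value (long) = (F − K)·e^(−rT) = (174.9135 − 195.80) × 0.947859 = -19.7975
Short position value = −(long value) = ₹19.80

₹19.80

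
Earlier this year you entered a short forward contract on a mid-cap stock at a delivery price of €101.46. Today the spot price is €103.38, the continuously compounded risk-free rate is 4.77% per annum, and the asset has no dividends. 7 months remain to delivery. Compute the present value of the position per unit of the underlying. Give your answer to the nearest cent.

-€4.70

Current fair forward for the remaining 7 months: F = S·e^(r·T), r = 0.0477
F = 103.38 · e^(0.0477 × 7/12) = 103.38 × 1.028216 = 106.2970
Value of long forward = (F − K)·e^(−rT) = (106.2970 − 101.46) · e^(−0.0477·7/12)
= 4.8370 × 0.972559 = 4.70
Short position value = −(long value) = -€4.70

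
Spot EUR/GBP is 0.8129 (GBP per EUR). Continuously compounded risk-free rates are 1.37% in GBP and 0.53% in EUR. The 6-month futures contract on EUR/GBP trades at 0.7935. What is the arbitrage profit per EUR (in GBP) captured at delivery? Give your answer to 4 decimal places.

Fair futures: F* = S·e^(carry·T), with carry = (r_GBP − r_EUR) = 0.0137 − 0.0053 = 0.0084
F* = 0.8129 · e^(0.0084 × 6/12) = 0.8129 · e^0.004200 = 0.8129 × 1.004209 = 0.8163
Market 0.7935 < fair 0.8163: forward underpriced → reverse cash-and-carry (short spot, go long the forward).
At maturity, profit = |F_mkt − F*| = |0.7935 − 0.8163| = 0.0228 per EUR (in GBP)

0.0228 per EUR (in GBP)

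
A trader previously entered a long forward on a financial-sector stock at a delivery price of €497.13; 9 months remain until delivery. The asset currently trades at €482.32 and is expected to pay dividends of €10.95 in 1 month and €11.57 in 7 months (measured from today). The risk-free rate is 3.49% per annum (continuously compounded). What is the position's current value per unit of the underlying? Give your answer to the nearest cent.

PV(remaining dividends) I = 10.95·e^(−0.0349·1/12) + 11.57·e^(−0.0349·7/12) = 22.2550
Current forward F = (S − I)·e^(rT) = (482.32 − 22.2550)·e^(0.0349·9/12) = 460.0650 × 1.026521 = 472.2664
Value (long) = (F − K)·e^(−rT) = (472.2664 − 497.13) × 0.974165 = -24.2212
Value = -€24.22

-€24.22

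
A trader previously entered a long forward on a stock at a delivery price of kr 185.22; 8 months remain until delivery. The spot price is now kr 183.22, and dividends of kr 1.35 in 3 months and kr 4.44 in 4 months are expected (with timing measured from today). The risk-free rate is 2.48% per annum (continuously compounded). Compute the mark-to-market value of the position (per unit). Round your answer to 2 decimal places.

PV(remaining dividends) I = 1.35·e^(−0.0248·3/12) + 4.44·e^(−0.0248·4/12) = 5.7451
Current forward F = (S − I)·e^(rT) = (183.22 − 5.7451)·e^(0.0248·8/12) = 177.4749 × 1.016671 = 180.4336
Value (long) = (F − K)·e^(−rT) = (180.4336 − 185.22) × 0.983603 = -4.7079
Value = -kr 4.71

-kr 4.71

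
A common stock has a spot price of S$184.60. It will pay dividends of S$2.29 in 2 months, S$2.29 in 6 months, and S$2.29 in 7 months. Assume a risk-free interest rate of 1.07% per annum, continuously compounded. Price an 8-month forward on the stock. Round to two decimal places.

S$179.03

PV(dividends) I = 2.29·e^(−0.0107·2/12) + 2.29·e^(−0.0107·6/12) + 2.29·e^(−0.0107·7/12)
I = 2.2859 + 2.2778 + 2.2758 = 6.8395
F = (S − I)·e^(rT) = (184.60 − 6.8395) · e^(0.0107·8/12)
= 177.7605 · e^0.007133 = 177.7605 × 1.007159 = S$179.03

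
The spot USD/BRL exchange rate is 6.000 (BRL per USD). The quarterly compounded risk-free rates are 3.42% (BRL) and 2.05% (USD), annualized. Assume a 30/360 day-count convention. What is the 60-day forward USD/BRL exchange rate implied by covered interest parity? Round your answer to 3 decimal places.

By covered interest parity, F = S · (1+r_BRL/4)^(4T) / (1+r_USD/4)^(4T)
= 6.000 × 1.005692 / 1.003414 = 6.000 × 1.002270
F = 6.014 BRL per USD

6.014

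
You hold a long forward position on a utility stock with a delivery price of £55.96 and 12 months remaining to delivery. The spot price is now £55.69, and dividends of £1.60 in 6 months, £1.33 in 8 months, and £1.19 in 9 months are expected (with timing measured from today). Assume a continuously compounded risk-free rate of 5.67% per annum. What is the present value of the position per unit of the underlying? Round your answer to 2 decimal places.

PV(remaining dividends) I = 1.60·e^(−0.0567·6/12) + 1.33·e^(−0.0567·8/12) + 1.19·e^(−0.0567·9/12) = 3.9764
Current forward F = (S − I)·e^(rT) = (55.69 − 3.9764)·e^(0.0567·12/12) = 51.7136 × 1.058338 = 54.7305
Value (long) = (F − K)·e^(−rT) = (54.7305 − 55.96) × 0.944877 = -1.1617
Value = -£1.16

-£1.16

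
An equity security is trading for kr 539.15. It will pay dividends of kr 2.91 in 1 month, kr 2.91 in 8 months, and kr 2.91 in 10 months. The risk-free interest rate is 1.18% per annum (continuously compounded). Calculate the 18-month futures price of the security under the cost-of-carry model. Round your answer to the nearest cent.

kr 539.95

PV(dividends) I = 2.91·e^(−0.0118·1/12) + 2.91·e^(−0.0118·8/12) + 2.91·e^(−0.0118·10/12)
I = 2.9071 + 2.8872 + 2.8815 = 8.6758
F = (S − I)·e^(rT) = (539.15 − 8.6758) · e^(0.0118·18/12)
= 530.4742 · e^0.017700 = 530.4742 × 1.017858 = kr 539.95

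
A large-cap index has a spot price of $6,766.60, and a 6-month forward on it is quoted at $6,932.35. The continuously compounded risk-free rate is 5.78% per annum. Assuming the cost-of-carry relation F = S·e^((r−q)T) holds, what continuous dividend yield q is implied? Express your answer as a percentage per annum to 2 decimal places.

0.94%

From F = S·e^((r−q)T): (r − q) = ln(F/S)/T
ln(6932.35/6766.60) = ln(1.024495) = 0.024200
(r − q) = 0.024200 / (6/12) = 0.048400
q = r − ln(F/S)/T = 0.0578 − 0.048400 = 0.009400
q = 0.94%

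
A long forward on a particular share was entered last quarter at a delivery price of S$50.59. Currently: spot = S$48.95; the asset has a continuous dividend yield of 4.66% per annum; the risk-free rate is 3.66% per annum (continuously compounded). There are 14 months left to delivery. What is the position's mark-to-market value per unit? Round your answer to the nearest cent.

Current fair forward for the remaining 14 months: F = S·e^((r − q)·T), (r − q) = 0.0366 − 0.0466 = -0.0100
F = 48.95 · e^(-0.0100 × 14/12) = 48.95 × 0.988401 = 48.3822
Value of long forward = (F − K)·e^(−rT) = (48.3822 − 50.59) · e^(−0.0366·14/12)
= -2.2078 × 0.958199 = -2.12

-S$2.12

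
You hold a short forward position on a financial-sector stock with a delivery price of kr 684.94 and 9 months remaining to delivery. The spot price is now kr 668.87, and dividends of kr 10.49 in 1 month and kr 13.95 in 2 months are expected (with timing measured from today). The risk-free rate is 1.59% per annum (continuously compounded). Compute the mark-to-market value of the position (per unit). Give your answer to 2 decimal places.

kr 32.34

PV(remaining dividends) I = 10.49·e^(−0.0159·1/12) + 13.95·e^(−0.0159·2/12) = 24.3892
Current forward F = (S − I)·e^(rT) = (668.87 − 24.3892)·e^(0.0159·9/12) = 644.4808 × 1.011996 = 652.2120
Value (long) = (F − K)·e^(−rT) = (652.2120 − 684.94) × 0.988146 = -32.3400
Short position value = −(long value) = kr 32.34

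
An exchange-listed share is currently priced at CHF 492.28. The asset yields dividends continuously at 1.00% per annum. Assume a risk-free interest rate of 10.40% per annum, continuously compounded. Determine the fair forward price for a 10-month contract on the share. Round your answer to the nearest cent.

F = S·e^((r − q)T) = 492.28 · e^((0.1040 − 0.0100) × 10/12)
= 492.28 · e^0.078333 = 492.28 × 1.081483
F = CHF 532.39

CHF 532.39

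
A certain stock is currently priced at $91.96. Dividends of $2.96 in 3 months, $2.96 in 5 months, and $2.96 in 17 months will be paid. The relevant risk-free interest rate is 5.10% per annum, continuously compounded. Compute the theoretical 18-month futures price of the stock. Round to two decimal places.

PV(dividends) I = 2.96·e^(−0.0510·3/12) + 2.96·e^(−0.0510·5/12) + 2.96·e^(−0.0510·17/12)
I = 2.9225 + 2.8978 + 2.7537 = 8.5740
F = (S − I)·e^(rT) = (91.96 − 8.5740) · e^(0.0510·18/12)
= 83.3860 · e^0.076500 = 83.3860 × 1.079502 = $90.02

$90.02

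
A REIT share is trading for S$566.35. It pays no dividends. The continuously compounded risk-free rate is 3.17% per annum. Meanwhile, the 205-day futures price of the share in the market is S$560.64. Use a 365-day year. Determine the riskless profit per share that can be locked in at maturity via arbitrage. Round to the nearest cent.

Fair futures: F* = S·e^(carry·T), with carry = r = 0.0317
F* = 566.35 · e^(0.0317 × 205/365) = 566.35 · e^0.017804 = 566.35 × 1.017963 = S$576.5233
Market S$560.64 < fair S$576.5233: forward underpriced → reverse cash-and-carry (short spot, go long the forward).
At maturity, profit = |F_mkt − F*| = |560.64 − 576.5233| = S$15.88 per share

S$15.88 per share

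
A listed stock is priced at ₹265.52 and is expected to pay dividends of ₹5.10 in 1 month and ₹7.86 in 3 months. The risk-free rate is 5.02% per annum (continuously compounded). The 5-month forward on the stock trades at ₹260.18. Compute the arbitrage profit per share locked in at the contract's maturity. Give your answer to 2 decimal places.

₹2.16 per share

PV(dividends) I = 5.10·e^(−0.0502·1/12) + 7.86·e^(−0.0502·3/12) = 12.8407
Fair forward F* = (S − I)·e^(rT) = (265.52 − 12.8407)·e^0.020917 = 252.6793 × 1.021137 = 258.0202
Market ₹260.18 > fair 258.0202: forward overpriced → cash-and-carry (borrow at r, buy the stock and collect the dividends, short the forward).
Profit at T = |F_mkt − F*| = |260.18 − 258.0202| = ₹2.16 per share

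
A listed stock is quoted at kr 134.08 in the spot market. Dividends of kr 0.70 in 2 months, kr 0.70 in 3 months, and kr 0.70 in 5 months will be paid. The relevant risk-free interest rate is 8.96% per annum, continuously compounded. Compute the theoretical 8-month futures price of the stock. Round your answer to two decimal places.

kr 140.16

PV(dividends) I = 0.70·e^(−0.0896·2/12) + 0.70·e^(−0.0896·3/12) + 0.70·e^(−0.0896·5/12)
I = 0.6896 + 0.6845 + 0.6743 = 2.0484
F = (S − I)·e^(rT) = (134.08 − 2.0484) · e^(0.0896·8/12)
= 132.0316 · e^0.059733 = 132.0316 × 1.061553 = kr 140.16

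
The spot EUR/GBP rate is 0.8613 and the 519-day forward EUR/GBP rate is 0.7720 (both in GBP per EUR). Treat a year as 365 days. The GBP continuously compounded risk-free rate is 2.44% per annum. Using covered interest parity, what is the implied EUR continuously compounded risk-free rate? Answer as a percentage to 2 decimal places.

10.14%

F = S·e^((r_GBP − r_EUR)T) ⇒ r_EUR = r_GBP − ln(F/S)/T
ln(0.7720/0.8613) = -0.109458; /(519/365) = -0.076979
r_EUR = 0.0244 + 0.076979 = 0.101379
r_EUR = 10.14%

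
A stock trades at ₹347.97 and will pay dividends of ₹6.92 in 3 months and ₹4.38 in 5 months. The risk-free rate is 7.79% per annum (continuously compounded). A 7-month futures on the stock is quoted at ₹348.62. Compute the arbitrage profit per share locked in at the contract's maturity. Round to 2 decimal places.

₹3.99 per share

PV(dividends) I = 6.92·e^(−0.0779·3/12) + 4.38·e^(−0.0779·5/12) = 11.0267
Fair futures F* = (S − I)·e^(rT) = (347.97 − 11.0267)·e^0.045442 = 336.9433 × 1.046490 = 352.6078
Market ₹348.62 < fair 352.6078: forward underpriced → reverse cash-and-carry (short the stock, invest proceeds at r, pay the dividends, go long the forward).
Profit at T = |F_mkt − F*| = |348.62 − 352.6078| = ₹3.99 per share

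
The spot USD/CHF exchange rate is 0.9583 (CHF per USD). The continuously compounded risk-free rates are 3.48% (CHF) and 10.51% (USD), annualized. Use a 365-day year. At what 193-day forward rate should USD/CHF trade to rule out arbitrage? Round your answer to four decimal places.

0.9233

F = S·e^((r_CHF − r_USD)T) = 0.9583 · e^((0.0348 − 0.1051) × 193/365)
= 0.9583 · e^-0.037172 = 0.9583 × 0.963510
F = 0.9233 CHF per USD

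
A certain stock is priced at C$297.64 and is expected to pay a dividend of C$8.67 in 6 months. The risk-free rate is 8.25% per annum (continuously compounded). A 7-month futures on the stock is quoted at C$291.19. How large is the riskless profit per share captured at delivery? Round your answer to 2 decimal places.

PV(dividends) I = 8.67·e^(−0.0825·6/12) = 8.3196
Fair futures F* = (S − I)·e^(rT) = (297.64 − 8.3196)·e^0.048125 = 289.3204 × 1.049302 = 303.5845
Market C$291.19 < fair 303.5845: forward underpriced → reverse cash-and-carry (short the stock, invest proceeds at r, pay the dividends, go long the forward).
Profit at T = |F_mkt − F*| = |291.19 − 303.5845| = C$12.39 per share

C$12.39 per share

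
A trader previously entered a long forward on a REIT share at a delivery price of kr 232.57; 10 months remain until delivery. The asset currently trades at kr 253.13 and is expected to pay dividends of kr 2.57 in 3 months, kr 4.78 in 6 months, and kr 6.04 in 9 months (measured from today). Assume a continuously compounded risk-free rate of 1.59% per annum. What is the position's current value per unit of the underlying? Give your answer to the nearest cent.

kr 10.35

PV(remaining dividends) I = 2.57·e^(−0.0159·3/12) + 4.78·e^(−0.0159·6/12) + 6.04·e^(−0.0159·9/12) = 13.2704
Current forward F = (S − I)·e^(rT) = (253.13 − 13.2704)·e^(0.0159·10/12) = 239.8596 × 1.013338 = 243.0588
Value (long) = (F − K)·e^(−rT) = (243.0588 − 232.57) × 0.986837 = 10.3507
Value = kr 10.35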